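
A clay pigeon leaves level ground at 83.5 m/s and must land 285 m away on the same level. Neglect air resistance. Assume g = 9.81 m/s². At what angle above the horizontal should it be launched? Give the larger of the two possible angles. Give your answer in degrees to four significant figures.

Level-ground range R = v₀² sin(2θ)/g ⇒ sin(2θ) = gR/v₀² = 9.81 × 285 / 83.5² = 0.4010.
2θ = 23.64° or 180° − 23.64° = 156.4°, so θ = 11.82° or 78.18°.
The larger angle is 78.18°.

78.18°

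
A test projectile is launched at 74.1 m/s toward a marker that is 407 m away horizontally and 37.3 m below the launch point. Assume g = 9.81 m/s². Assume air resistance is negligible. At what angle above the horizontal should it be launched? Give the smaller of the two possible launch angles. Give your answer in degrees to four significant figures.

Trajectory: y = x tanθ − g x² (1 + tan²θ)/(2v₀²). With x = 407, y = −37.3, v₀ = 74.1, g = 9.81:
148.0 tan²θ − 407 tanθ + (110.7) = 0.
tanθ = [407 ± √(407² − 4 × 148.0 × (110.7))] / (2 × 148.0) = (407 ± 316.4) / 296.0, giving tanθ = 0.3060 or 2.444.
θ = 17.01° or 67.75°; the smaller is 17.01°.

17.01°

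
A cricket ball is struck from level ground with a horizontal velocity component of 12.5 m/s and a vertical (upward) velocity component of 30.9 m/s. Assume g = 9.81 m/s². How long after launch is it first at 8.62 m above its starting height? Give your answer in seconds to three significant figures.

Require v_y0 t − ½ g t² = 8.62, i.e. 4.905 t² − 30.90 t + 8.62 = 0.
Quadratic formula: t = (30.90 ± √785.69) / 9.81 = (30.90 ± 28.03) / 9.81 → t = 0.2926 s or 6.007 s.
The first (ascending) time is 0.2926 s.

0.293 s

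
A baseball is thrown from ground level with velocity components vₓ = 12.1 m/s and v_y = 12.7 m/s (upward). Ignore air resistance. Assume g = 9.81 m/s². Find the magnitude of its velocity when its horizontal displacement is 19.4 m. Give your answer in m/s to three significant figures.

Time to reach x = 19.4 m: t = x/vₓ = 19.4/12.10 = 1.603 s.
Vertical velocity there: v_y = v_y0 − g t = 12.70 − 9.81 × 1.603 = −3.028 m/s.
Speed: √(vₓ² + v_y²) = √(12.10² + 3.028²) = 12.47 m/s.

12.5 m/s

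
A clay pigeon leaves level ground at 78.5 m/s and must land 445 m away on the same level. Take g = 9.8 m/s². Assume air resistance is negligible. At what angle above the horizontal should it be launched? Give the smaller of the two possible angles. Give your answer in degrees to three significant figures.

22.5°

From R = (v₀²/g) sin 2θ: sin 2θ = 9.80 × 445 / 6162.2 = 0.7077.
2θ = 45.05° or 180° − 45.05° = 135.0°, so θ = 22.52° or 67.48°.
The smaller angle is 22.52°.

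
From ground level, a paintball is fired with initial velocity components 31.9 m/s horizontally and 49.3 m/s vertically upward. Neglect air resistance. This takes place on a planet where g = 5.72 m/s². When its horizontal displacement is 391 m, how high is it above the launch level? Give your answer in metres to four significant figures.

174.6 m

x = vₓ t ⇒ t = 391/31.90 = 12.26 s.
Height: y = v_y0 t − ½ g t² = 49.30 × 12.26 − 2.860 × 12.26² = 604.3 − 429.7 = 174.6 m.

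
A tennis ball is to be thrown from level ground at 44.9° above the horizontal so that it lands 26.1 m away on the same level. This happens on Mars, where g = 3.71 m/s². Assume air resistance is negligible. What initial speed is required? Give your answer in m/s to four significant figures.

From R = (v₀² / g) sin 2θ: v₀ = √(gR / sin 2θ).
v₀ = √(3.71 × 26.1 / sin 89.80°) = √(96.83 / 1.0000) = √96.832 = 9.840 m/s.

9.840 m/s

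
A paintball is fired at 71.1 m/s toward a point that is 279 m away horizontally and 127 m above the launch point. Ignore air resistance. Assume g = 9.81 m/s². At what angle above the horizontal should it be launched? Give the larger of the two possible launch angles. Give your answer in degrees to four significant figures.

Trajectory: y = x tanθ − g x² (1 + tan²θ)/(2v₀²). With x = 279, y = 127, v₀ = 71.1, g = 9.81:
75.53 tan²θ − 279 tanθ + (202.5) = 0.
tanθ = [279 ± √(279² − 4 × 75.53 × (202.5))] / (2 × 75.53) = (279 ± 129.1) / 151.1, giving tanθ = 0.9927 or 2.701.
θ = 44.79° or 69.69°; the larger is 69.69°.

69.69°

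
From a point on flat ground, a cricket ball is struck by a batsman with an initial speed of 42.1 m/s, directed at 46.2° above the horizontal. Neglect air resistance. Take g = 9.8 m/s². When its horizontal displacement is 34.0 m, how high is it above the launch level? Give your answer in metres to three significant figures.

Horizontal component vₓ = 42.10 cos 46.2° = 29.14 m/s; vertical v_y0 = 42.10 sin 46.2° = 30.39 m/s.
x = vₓ t ⇒ t = 34.0/29.14 = 1.167 s.
Height: y = v_y0 t − ½ g t² = 30.39 × 1.167 − 4.900 × 1.167² = 35.45 − 6.671 = 28.78 m.

28.8 m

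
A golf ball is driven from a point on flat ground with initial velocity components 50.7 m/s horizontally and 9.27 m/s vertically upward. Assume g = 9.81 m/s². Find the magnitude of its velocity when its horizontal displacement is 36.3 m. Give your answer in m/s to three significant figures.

50.7 m/s

x = vₓ t ⇒ t = 36.3/50.70 = 0.7160 s.
Vertical velocity there: v_y = v_y0 − g t = 9.270 − 9.81 × 0.7160 = 2.246 m/s.
Speed: √(vₓ² + v_y²) = √(50.70² + 2.246²) = 50.75 m/s.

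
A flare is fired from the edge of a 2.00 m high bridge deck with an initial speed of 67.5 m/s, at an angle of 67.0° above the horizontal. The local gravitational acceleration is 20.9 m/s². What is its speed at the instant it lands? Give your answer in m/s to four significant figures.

68.12 m/s

vₓ = 67.50 cos 67.0° = 26.37 m/s; v_y0 = 67.50 sin 67.0° = 62.13 m/s.
With up positive and y = 0 at the ground: y(t) = 2.00 + (62.13) t − 10.45 t². Setting y = 0 and taking the positive root: t = [62.13 + √(62.13² + 2·20.9·2.00)] / 20.9 = (62.13 + 62.80) / 20.9 = 5.978 s.
Vertical velocity at impact: v_y = v_y0 − g t = 62.13 − 20.9 × 5.978 = −62.80 m/s.
Speed: |v| = √(vₓ² + v_y²) = √(26.37² + 62.80²) = 68.12 m/s.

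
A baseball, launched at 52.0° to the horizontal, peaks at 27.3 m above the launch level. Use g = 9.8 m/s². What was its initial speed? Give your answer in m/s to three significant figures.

29.4 m/s

At the peak v_y = 0, so v_y0 = √(2gH) = √(2 × 9.80 × 27.3) = 23.13 m/s.
v_y0 = v₀ sin θ ⇒ v₀ = 23.13 / sin 52.0° = 29.35 m/s.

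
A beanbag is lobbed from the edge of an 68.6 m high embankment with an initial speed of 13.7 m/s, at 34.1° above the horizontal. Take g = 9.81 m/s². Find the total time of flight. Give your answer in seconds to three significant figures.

vₓ = 13.70 cos 34.1° = 11.34 m/s; v_y0 = 13.70 sin 34.1° = 7.681 m/s.
Vertical motion (up positive, ground at y = 0): 4.905 t² − (7.681) t − 68.6 = 0, so t = (7.681 + √(7.681² + 2·9.81·68.6)) / 9.81 = (7.681 + 37.48) / 9.81 = 4.604 s.

4.60 s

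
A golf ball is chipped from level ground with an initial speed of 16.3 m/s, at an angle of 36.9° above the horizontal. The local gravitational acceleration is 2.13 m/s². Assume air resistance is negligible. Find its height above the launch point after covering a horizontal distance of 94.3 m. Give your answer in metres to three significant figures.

15.1 m

Components: vₓ = 16.30 cos 36.9° = 13.03 m/s, v_y0 = 16.30 sin 36.9° = 9.787 m/s.
At x = 94.3 m, t = x/vₓ = 94.3/13.03 = 7.234 s.
Height: y = v_y0 t − ½ g t² = 9.787 × 7.234 − 1.065 × 7.234² = 70.80 − 55.74 = 15.06 m.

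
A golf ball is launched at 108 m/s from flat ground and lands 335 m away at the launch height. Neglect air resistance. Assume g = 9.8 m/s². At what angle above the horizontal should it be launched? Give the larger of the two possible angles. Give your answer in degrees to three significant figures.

From R = (v₀²/g) sin 2θ: sin 2θ = 9.80 × 335 / 11664 = 0.2815.
2θ = 16.35° or 180° − 16.35° = 163.7°, so θ = 8.174° or 81.83°.
The larger angle is 81.83°.

81.8°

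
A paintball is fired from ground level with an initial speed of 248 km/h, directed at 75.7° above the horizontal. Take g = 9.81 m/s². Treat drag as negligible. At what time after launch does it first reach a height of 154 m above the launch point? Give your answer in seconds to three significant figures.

2.94 s

Convert: 248 km/h = 248/3.6 = 68.89 m/s.
vₓ = 68.89 cos 75.7° = 17.02 m/s; v_y0 = 68.89 sin 75.7° = 66.75 m/s.
Set y = v_y0 t − ½ g t² = 154: 4.905 t² − 66.75 t + 154 = 0.
Quadratic formula: t = (66.75 ± √1434.7) / 9.81 = (66.75 ± 37.88) / 9.81 → t = 2.944 s or 10.67 s.
The first (ascending) time is 2.944 s.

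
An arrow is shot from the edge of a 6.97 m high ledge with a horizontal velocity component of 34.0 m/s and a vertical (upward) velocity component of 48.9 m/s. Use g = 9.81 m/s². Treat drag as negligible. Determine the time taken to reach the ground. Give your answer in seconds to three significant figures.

10.1 s

With up positive and y = 0 at the ground: y(t) = 6.97 + (48.90) t − 4.905 t². Setting y = 0 and taking the positive root: t = [48.90 + √(48.90² + 2·9.81·6.97)] / 9.81 = (48.90 + 50.28) / 9.81 = 10.11 s.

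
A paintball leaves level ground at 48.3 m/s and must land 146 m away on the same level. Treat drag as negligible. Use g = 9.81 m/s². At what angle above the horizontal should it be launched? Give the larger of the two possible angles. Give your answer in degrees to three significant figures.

R = v₀² sin 2θ / g gives sin 2θ = gR/v₀² = 9.81·146/48.3² = 0.6139.
2θ = 37.88° or 180° − 37.88° = 142.1°, so θ = 18.94° or 71.06°.
The larger angle is 71.06°.

71.1°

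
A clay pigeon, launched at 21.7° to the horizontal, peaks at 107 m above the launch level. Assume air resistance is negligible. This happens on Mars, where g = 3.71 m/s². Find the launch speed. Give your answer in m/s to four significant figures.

At the peak v_y = 0, so v_y0 = √(2gH) = √(2 × 3.71 × 107) = 28.18 m/s.
v_y0 = v₀ sin θ ⇒ v₀ = 28.18 / sin 21.7° = 76.21 m/s.

76.21 m/s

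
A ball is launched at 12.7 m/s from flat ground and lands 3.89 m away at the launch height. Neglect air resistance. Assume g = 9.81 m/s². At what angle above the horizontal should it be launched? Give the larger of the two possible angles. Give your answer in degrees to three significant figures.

83.2°

From R = (v₀²/g) sin 2θ: sin 2θ = 9.81 × 3.89 / 161.29 = 0.2366.
2θ = 13.69° or 180° − 13.69° = 166.3°, so θ = 6.843° or 83.16°.
The larger angle is 83.16°.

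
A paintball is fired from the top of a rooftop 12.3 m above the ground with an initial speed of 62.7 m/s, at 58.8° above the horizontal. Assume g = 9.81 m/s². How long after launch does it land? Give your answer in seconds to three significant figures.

11.2 s

vₓ = 62.70 cos 58.8° = 32.48 m/s; v_y0 = 62.70 sin 58.8° = 53.63 m/s.
The projectile lands when y = 12.3 + (53.63) t − ½·9.81·t² = 0. Positive root: t = (53.63 + √(53.63² + 2·9.81·12.3)) / 9.81 = (53.63 + 55.84) / 9.81 = 11.16 s.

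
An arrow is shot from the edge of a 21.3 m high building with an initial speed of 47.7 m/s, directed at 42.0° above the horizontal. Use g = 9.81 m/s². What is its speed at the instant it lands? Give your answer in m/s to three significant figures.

Horizontal component vₓ = 47.70 cos 42.0° = 35.45 m/s; vertical v_y0 = 47.70 sin 42.0° = 31.92 m/s.
With up positive and y = 0 at the ground: y(t) = 21.3 + (31.92) t − 4.905 t². Setting y = 0 and taking the positive root: t = [31.92 + √(31.92² + 2·9.81·21.3)] / 9.81 = (31.92 + 37.90) / 9.81 = 7.117 s.
Vertical velocity at impact: v_y = v_y0 − g t = 31.92 − 9.81 × 7.117 = −37.90 m/s.
Speed: |v| = √(vₓ² + v_y²) = √(35.45² + 37.90²) = 51.90 m/s.

51.9 m/s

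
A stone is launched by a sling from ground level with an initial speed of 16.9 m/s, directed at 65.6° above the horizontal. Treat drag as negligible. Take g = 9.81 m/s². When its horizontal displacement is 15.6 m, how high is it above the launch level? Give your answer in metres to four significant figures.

vₓ = 16.90 cos 65.6° = 6.981 m/s; v_y0 = 16.90 sin 65.6° = 15.39 m/s.
Time to reach x = 15.6 m: t = x/vₓ = 15.6/6.981 = 2.234 s.
Height: y = v_y0 t − ½ g t² = 15.39 × 2.234 − 4.905 × 2.234² = 34.39 − 24.49 = 9.900 m.

9.900 m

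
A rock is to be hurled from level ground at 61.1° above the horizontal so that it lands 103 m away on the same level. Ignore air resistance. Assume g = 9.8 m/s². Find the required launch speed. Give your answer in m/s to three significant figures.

34.5 m/s

Level-ground range: R = v₀² sin(2θ)/g, so v₀ = √(gR / sin 2θ).
v₀ = √(9.80 × 103 / sin 122.2°) = √(1009 / 0.8462) = √1192.9 = 34.54 m/s.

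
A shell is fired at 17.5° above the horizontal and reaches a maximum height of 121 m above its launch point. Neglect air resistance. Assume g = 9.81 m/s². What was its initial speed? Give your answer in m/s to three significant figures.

162 m/s

At the peak v_y = 0, so v_y0 = √(2gH) = √(2 × 9.81 × 121) = 48.72 m/s.
v_y0 = v₀ sin θ ⇒ v₀ = 48.72 / sin 17.5° = 162.0 m/s.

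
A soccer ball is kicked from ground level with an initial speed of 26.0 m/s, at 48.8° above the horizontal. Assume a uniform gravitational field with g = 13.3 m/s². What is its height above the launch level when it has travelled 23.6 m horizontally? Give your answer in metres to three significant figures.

vₓ = 26.00 cos 48.8° = 17.13 m/s; v_y0 = 26.00 sin 48.8° = 19.56 m/s.
Time to reach x = 23.6 m: t = x/vₓ = 23.6/17.13 = 1.378 s.
Height: y = v_y0 t − ½ g t² = 19.56 × 1.378 − 6.650 × 1.378² = 26.96 − 12.63 = 14.33 m.

14.3 m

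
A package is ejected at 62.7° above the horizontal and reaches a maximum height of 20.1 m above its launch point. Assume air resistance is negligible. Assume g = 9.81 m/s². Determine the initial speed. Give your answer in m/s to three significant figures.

At the peak v_y = 0, so v_y0 = √(2gH) = √(2 × 9.81 × 20.1) = 19.86 m/s.
v_y0 = v₀ sin θ ⇒ v₀ = 19.86 / sin 62.7° = 22.35 m/s.

22.3 m/s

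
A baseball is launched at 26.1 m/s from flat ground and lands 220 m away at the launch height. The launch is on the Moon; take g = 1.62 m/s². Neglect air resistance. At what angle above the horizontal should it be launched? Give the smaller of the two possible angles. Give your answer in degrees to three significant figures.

Level-ground range R = v₀² sin(2θ)/g ⇒ sin(2θ) = gR/v₀² = 1.62 × 220 / 26.1² = 0.5232.
2θ = 31.55° or 180° − 31.55° = 148.5°, so θ = 15.77° or 74.23°.
The smaller angle is 15.77°.

15.8°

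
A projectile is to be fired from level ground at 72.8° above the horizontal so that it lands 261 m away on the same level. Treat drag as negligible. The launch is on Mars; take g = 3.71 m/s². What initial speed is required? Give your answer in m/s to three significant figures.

Level-ground range: R = v₀² sin(2θ)/g, so v₀ = √(gR / sin 2θ).
v₀ = √(3.71 × 261 / sin 145.6°) = √(968.3 / 0.5650) = √1713.9 = 41.40 m/s.

41.4 m/s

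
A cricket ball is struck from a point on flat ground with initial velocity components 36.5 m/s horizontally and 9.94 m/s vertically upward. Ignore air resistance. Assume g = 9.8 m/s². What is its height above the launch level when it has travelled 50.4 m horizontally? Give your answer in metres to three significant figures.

Time to reach x = 50.4 m: t = x/vₓ = 50.4/36.50 = 1.381 s.
Height: y = v_y0 t − ½ g t² = 9.940 × 1.381 − 4.900 × 1.381² = 13.73 − 9.343 = 4.383 m.

4.38 m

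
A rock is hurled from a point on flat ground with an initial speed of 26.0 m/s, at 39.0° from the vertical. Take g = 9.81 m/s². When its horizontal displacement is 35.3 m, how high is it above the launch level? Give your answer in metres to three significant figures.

20.8 m

vₓ = 26.00 sin 39.0° = 16.36 m/s; v_y0 = 26.00 cos 39.0° = 20.21 m/s.
At x = 35.3 m, t = x/vₓ = 35.3/16.36 = 2.157 s.
Height: y = v_y0 t − ½ g t² = 20.21 × 2.157 − 4.905 × 2.157² = 43.59 − 22.83 = 20.76 m.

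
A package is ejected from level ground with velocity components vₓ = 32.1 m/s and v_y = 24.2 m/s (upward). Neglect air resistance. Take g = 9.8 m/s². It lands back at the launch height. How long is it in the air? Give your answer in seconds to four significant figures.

4.939 s

Time of flight on level ground: T = 2 v_y0 / g = 2 × 24.20 / 9.80 = 4.939 s.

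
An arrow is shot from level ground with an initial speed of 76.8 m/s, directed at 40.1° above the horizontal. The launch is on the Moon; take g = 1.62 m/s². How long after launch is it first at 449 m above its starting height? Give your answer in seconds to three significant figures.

11.1 s

Horizontal component vₓ = 76.80 cos 40.1° = 58.75 m/s; vertical v_y0 = 76.80 sin 40.1° = 49.47 m/s.
Require v_y0 t − ½ g t² = 449, i.e. 0.8100 t² − 49.47 t + 449 = 0.
t = [49.47 ± √(49.47² − 2·1.62·449)] / 1.62 = (49.47 ± 31.50) / 1.62, so t = 11.09 s or t = 49.98 s.
The first (ascending) time is 11.09 s.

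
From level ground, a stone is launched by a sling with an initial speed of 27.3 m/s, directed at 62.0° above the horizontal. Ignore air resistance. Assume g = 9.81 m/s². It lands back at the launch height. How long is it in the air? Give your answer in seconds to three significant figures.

4.91 s

vₓ = 27.30 cos 62.0° = 12.82 m/s; v_y0 = 27.30 sin 62.0° = 24.10 m/s.
Time of flight on level ground: T = 2 v_y0 / g = 2 × 24.10 / 9.81 = 4.914 s.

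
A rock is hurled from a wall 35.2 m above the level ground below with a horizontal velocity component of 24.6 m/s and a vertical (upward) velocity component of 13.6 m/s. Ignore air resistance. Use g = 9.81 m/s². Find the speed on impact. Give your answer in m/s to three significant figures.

Vertical motion (up positive, ground at y = 0): 4.905 t² − (13.60) t − 35.2 = 0, so t = (13.60 + √(13.60² + 2·9.81·35.2)) / 9.81 = (13.60 + 29.59) / 9.81 = 4.403 s.
Vertical velocity at impact: v_y = v_y0 − g t = 13.60 − 9.81 × 4.403 = −29.59 m/s.
Speed: |v| = √(vₓ² + v_y²) = √(24.60² + 29.59²) = 38.48 m/s.

38.5 m/s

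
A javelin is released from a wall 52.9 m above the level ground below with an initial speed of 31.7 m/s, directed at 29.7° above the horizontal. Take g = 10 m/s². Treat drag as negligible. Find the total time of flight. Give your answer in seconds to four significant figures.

5.183 s

Horizontal component vₓ = 31.70 cos 29.7° = 27.54 m/s; vertical v_y0 = 31.70 sin 29.7° = 15.71 m/s.
The projectile lands when y = 52.9 + (15.71) t − ½·10.0·t² = 0. Positive root: t = (15.71 + √(15.71² + 2·10.0·52.9)) / 10.0 = (15.71 + 36.12) / 10.0 = 5.183 s.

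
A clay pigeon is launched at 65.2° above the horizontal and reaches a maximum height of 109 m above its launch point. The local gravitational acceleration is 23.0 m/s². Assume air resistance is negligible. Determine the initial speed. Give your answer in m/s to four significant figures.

78.00 m/s

At the peak v_y = 0, so v_y0 = √(2gH) = √(2 × 23.0 × 109) = 70.81 m/s.
v_y0 = v₀ sin θ ⇒ v₀ = 70.81 / sin 65.2° = 78.00 m/s.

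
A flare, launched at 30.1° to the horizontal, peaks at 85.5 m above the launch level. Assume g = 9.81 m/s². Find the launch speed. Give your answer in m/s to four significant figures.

At the peak v_y = 0, so v_y0 = √(2gH) = √(2 × 9.81 × 85.5) = 40.96 m/s.
v_y0 = v₀ sin θ ⇒ v₀ = 40.96 / sin 30.1° = 81.67 m/s.

81.67 m/s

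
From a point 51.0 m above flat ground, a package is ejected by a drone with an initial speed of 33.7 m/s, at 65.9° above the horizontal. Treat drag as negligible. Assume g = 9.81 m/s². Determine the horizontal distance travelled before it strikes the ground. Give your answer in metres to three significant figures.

105 m

vₓ = 33.70 cos 65.9° = 13.76 m/s; v_y0 = 33.70 sin 65.9° = 30.76 m/s.
The projectile lands when y = 51.0 + (30.76) t − ½·9.81·t² = 0. Positive root: t = (30.76 + √(30.76² + 2·9.81·51.0)) / 9.81 = (30.76 + 44.12) / 9.81 = 7.634 s.
Horizontal distance: R = vₓ t = 13.76 × 7.634 = 105.0 m.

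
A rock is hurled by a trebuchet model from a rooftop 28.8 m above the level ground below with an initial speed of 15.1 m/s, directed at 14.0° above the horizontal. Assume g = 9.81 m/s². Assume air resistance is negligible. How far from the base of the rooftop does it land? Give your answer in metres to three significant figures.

41.4 m

Resolve: vₓ = 15.10 cos 14.0° = 14.65 m/s and v_y0 = 15.10 sin 14.0° = 3.653 m/s.
With up positive and y = 0 at the ground: y(t) = 28.8 + (3.653) t − 4.905 t². Setting y = 0 and taking the positive root: t = [3.653 + √(3.653² + 2·9.81·28.8)] / 9.81 = (3.653 + 24.05) / 9.81 = 2.824 s.
Horizontal distance: R = vₓ t = 14.65 × 2.824 = 41.38 m.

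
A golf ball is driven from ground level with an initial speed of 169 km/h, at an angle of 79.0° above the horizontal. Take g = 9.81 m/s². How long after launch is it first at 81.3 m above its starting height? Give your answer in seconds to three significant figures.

Convert: 169 km/h = 169/3.6 = 46.94 m/s.
Components: vₓ = 46.94 cos 79.0° = 8.957 m/s, v_y0 = 46.94 sin 79.0° = 46.08 m/s.
Require v_y0 t − ½ g t² = 81.3, i.e. 4.905 t² − 46.08 t + 81.3 = 0.
t = [46.08 ± √(46.08² − 2·9.81·81.3)] / 9.81 = (46.08 ± 22.99) / 9.81, so t = 2.354 s or t = 7.041 s.
The first (ascending) time is 2.354 s.

2.35 s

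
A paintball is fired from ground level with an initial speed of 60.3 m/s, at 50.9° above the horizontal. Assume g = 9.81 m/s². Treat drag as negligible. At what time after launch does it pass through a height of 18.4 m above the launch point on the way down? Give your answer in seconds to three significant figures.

9.13 s

Horizontal component vₓ = 60.30 cos 50.9° = 38.03 m/s; vertical v_y0 = 60.30 sin 50.9° = 46.80 m/s.
Require v_y0 t − ½ g t² = 18.4, i.e. 4.905 t² − 46.80 t + 18.4 = 0.
Quadratic formula: t = (46.80 ± √1828.8) / 9.81 = (46.80 ± 42.76) / 9.81 → t = 0.4109 s or 9.129 s.
The descending-branch root is 9.129 s.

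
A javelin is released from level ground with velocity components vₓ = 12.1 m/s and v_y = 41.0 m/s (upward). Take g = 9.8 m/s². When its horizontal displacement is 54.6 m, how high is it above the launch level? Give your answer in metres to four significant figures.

x = vₓ t ⇒ t = 54.6/12.10 = 4.512 s.
Height: y = v_y0 t − ½ g t² = 41.00 × 4.512 − 4.900 × 4.512² = 185.0 − 99.77 = 85.24 m.

85.24 m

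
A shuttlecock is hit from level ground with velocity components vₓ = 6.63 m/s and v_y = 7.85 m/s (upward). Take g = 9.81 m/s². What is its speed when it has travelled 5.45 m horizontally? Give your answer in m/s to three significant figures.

Time to reach x = 5.45 m: t = x/vₓ = 5.45/6.630 = 0.8220 s.
Vertical velocity there: v_y = v_y0 − g t = 7.850 − 9.81 × 0.8220 = −0.2140 m/s.
Speed: √(vₓ² + v_y²) = √(6.630² + 0.2140²) = 6.633 m/s.

6.63 m/s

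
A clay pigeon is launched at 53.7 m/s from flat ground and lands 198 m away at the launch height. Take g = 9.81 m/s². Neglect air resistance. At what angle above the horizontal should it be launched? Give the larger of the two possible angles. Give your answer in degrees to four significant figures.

Level-ground range R = v₀² sin(2θ)/g ⇒ sin(2θ) = gR/v₀² = 9.81 × 198 / 53.7² = 0.6736.
2θ = 42.34° or 180° − 42.34° = 137.7°, so θ = 21.17° or 68.83°.
The larger angle is 68.83°.

68.83°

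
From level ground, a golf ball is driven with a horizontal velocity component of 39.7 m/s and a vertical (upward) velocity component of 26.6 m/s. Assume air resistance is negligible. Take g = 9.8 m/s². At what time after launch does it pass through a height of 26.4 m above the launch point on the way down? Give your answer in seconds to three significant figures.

Set y = v_y0 t − ½ g t² = 26.4: 4.900 t² − 26.60 t + 26.4 = 0.
t = [26.60 ± √(26.60² − 2·9.80·26.4)] / 9.80 = (26.60 ± 13.79) / 9.80, so t = 1.307 s or t = 4.121 s.
The descending-branch root is 4.121 s.

4.12 s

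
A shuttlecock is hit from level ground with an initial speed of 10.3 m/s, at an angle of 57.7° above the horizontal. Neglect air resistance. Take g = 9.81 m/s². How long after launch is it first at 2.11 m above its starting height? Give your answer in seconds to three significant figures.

0.290 s

vₓ = 10.30 cos 57.7° = 5.504 m/s; v_y0 = 10.30 sin 57.7° = 8.706 m/s.
Set y = v_y0 t − ½ g t² = 2.11: 4.905 t² − 8.706 t + 2.11 = 0.
Quadratic formula: t = (8.706 ± √34.400) / 9.81 = (8.706 ± 5.865) / 9.81 → t = 0.2896 s or 1.485 s.
The first (ascending) time is 0.2896 s.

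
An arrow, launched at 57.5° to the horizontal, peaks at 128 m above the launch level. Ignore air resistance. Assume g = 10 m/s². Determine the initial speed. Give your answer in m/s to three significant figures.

At the peak v_y = 0, so v_y0 = √(2gH) = √(2 × 10.0 × 128) = 50.60 m/s.
v_y0 = v₀ sin θ ⇒ v₀ = 50.60 / sin 57.5° = 59.99 m/s.

60.0 m/s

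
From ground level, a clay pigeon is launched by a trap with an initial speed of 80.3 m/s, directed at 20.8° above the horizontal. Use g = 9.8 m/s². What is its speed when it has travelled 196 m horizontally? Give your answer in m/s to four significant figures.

75.12 m/s

Horizontal component vₓ = 80.30 cos 20.8° = 75.07 m/s; vertical v_y0 = 80.30 sin 20.8° = 28.52 m/s.
At x = 196 m, t = x/vₓ = 196/75.07 = 2.611 s.
Vertical velocity there: v_y = v_y0 − g t = 28.52 − 9.80 × 2.611 = 2.927 m/s.
Speed: √(vₓ² + v_y²) = √(75.07² + 2.927²) = 75.12 m/s.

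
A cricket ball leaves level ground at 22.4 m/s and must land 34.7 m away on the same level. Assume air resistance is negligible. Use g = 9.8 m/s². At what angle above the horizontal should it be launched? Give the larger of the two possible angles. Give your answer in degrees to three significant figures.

From R = (v₀²/g) sin 2θ: sin 2θ = 9.80 × 34.7 / 501.76 = 0.6777.
2θ = 42.67° or 180° − 42.67° = 137.3°, so θ = 21.33° or 68.67°.
The larger angle is 68.67°.

68.7°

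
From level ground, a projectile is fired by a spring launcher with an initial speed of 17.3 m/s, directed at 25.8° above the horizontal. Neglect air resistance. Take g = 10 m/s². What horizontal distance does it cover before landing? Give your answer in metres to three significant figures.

23.5 m

Resolve: vₓ = 17.30 cos 25.8° = 15.58 m/s and v_y0 = 17.30 sin 25.8° = 7.529 m/s.
Flight time T = 2 v_y0 / g = 1.506 s.
Horizontal distance R = vₓ T = 15.58 × 1.506 = 23.46 m.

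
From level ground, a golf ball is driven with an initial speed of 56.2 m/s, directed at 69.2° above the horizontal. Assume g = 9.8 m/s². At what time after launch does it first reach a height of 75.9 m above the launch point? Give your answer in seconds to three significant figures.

1.72 s

Components: vₓ = 56.20 cos 69.2° = 19.96 m/s, v_y0 = 56.20 sin 69.2° = 52.54 m/s.
Require v_y0 t − ½ g t² = 75.9, i.e. 4.900 t² − 52.54 t + 75.9 = 0.
Quadratic formula: t = (52.54 ± √1272.5) / 9.80 = (52.54 ± 35.67) / 9.80 → t = 1.721 s or 9.001 s.
The first (ascending) time is 1.721 s.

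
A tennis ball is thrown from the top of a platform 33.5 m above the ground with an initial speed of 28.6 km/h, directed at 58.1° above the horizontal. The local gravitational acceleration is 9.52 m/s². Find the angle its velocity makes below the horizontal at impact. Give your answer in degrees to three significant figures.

Convert: 28.6 km/h = 28.6/3.6 = 7.944 m/s.
vₓ = 7.944 cos 58.1° = 4.198 m/s; v_y0 = 7.944 sin 58.1° = 6.745 m/s.
With up positive and y = 0 at the ground: y(t) = 33.5 + (6.745) t − 4.760 t². Setting y = 0 and taking the positive root: t = [6.745 + √(6.745² + 2·9.52·33.5)] / 9.52 = (6.745 + 26.14) / 9.52 = 3.454 s.
At impact: v_y = v_y0 − g t = −26.14 m/s; vₓ = 4.198 m/s.
Angle below horizontal: arctan(|v_y|/vₓ) = arctan(26.14/4.198) = 80.88°.

80.9°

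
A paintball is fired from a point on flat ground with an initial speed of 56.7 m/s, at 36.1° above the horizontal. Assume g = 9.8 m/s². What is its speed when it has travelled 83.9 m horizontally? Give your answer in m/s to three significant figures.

Horizontal component vₓ = 56.70 cos 36.1° = 45.81 m/s; vertical v_y0 = 56.70 sin 36.1° = 33.41 m/s.
Time to reach x = 83.9 m: t = x/vₓ = 83.9/45.81 = 1.831 s.
Vertical velocity there: v_y = v_y0 − g t = 33.41 − 9.80 × 1.831 = 15.46 m/s.
Speed: √(vₓ² + v_y²) = √(45.81² + 15.46²) = 48.35 m/s.

48.4 m/s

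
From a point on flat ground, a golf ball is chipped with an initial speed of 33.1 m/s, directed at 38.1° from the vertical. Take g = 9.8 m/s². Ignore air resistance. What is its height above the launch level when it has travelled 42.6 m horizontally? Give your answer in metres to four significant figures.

vₓ = 33.10 sin 38.1° = 20.42 m/s; v_y0 = 33.10 cos 38.1° = 26.05 m/s.
Time to reach x = 42.6 m: t = x/vₓ = 42.6/20.42 = 2.086 s.
Height: y = v_y0 t − ½ g t² = 26.05 × 2.086 − 4.900 × 2.086² = 54.33 − 21.32 = 33.01 m.

33.01 m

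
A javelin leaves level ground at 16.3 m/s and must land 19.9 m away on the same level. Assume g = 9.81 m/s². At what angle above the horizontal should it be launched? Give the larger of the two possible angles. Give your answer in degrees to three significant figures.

From R = (v₀²/g) sin 2θ: sin 2θ = 9.81 × 19.9 / 265.69 = 0.7348.
2θ = 47.29° or 180° − 47.29° = 132.7°, so θ = 23.64° or 66.36°.
The larger angle is 66.36°.

66.4°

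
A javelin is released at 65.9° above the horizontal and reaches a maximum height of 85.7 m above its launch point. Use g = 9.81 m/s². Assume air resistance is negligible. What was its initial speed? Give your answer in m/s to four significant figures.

44.92 m/s

At the peak v_y = 0, so v_y0 = √(2gH) = √(2 × 9.81 × 85.7) = 41.01 m/s.
v_y0 = v₀ sin θ ⇒ v₀ = 41.01 / sin 65.9° = 44.92 m/s.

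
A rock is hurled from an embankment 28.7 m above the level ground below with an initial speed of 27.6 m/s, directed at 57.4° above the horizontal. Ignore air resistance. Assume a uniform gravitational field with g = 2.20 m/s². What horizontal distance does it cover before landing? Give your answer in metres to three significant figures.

332 m

Components: vₓ = 27.60 cos 57.4° = 14.87 m/s, v_y0 = 27.60 sin 57.4° = 23.25 m/s.
The projectile lands when y = 28.7 + (23.25) t − ½·2.20·t² = 0. Positive root: t = (23.25 + √(23.25² + 2·2.20·28.7)) / 2.20 = (23.25 + 25.82) / 2.20 = 22.31 s.
Horizontal distance: R = vₓ t = 14.87 × 22.31 = 331.7 m.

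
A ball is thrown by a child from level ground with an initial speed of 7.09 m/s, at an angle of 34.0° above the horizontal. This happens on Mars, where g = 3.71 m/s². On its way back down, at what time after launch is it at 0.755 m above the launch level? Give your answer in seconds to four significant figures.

Resolve: vₓ = 7.090 cos 34.0° = 5.878 m/s and v_y0 = 7.090 sin 34.0° = 3.965 m/s.
Require v_y0 t − ½ g t² = 0.755, i.e. 1.855 t² − 3.965 t + 0.755 = 0.
Quadratic formula: t = (3.965 ± √10.117) / 3.71 = (3.965 ± 3.181) / 3.71 → t = 0.2113 s or 1.926 s.
The descending-branch root is 1.926 s.

1.926 s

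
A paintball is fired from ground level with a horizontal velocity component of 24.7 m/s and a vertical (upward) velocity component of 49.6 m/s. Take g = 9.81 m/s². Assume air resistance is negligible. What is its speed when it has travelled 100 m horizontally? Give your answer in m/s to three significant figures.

26.6 m/s

x = vₓ t ⇒ t = 100/24.70 = 4.049 s.
Vertical velocity there: v_y = v_y0 − g t = 49.60 − 9.81 × 4.049 = 9.883 m/s.
Speed: √(vₓ² + v_y²) = √(24.70² + 9.883²) = 26.60 m/s.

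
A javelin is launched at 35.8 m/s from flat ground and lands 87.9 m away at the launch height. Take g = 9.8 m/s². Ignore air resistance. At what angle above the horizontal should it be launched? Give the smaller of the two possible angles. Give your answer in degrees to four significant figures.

R = v₀² sin 2θ / g gives sin 2θ = gR/v₀² = 9.80·87.9/35.8² = 0.6721.
2θ = 42.23° or 180° − 42.23° = 137.8°, so θ = 21.12° or 68.88°.
The smaller angle is 21.12°.

21.12°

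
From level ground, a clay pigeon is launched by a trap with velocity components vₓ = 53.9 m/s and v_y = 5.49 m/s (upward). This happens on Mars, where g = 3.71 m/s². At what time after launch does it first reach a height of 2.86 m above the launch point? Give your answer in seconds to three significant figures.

0.675 s

Set y = v_y0 t − ½ g t² = 2.86: 1.855 t² − 5.490 t + 2.86 = 0.
Quadratic formula: t = (5.490 ± √8.9189) / 3.71 = (5.490 ± 2.986) / 3.71 → t = 0.6748 s or 2.285 s.
The first (ascending) time is 0.6748 s.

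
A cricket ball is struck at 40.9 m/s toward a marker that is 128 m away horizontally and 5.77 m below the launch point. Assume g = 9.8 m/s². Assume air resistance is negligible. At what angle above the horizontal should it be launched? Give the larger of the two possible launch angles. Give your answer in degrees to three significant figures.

Trajectory: y = x tanθ − g x² (1 + tan²θ)/(2v₀²). With x = 128, y = −5.77, v₀ = 40.9, g = 9.80:
47.99 tan²θ − 128 tanθ + (42.22) = 0.
tanθ = [128 ± √(128² − 4 × 47.99 × (42.22))] / (2 × 47.99) = (128 ± 90.99) / 95.98, giving tanθ = 0.3856 or 2.281.
θ = 21.09° or 66.33°; the larger is 66.33°.

66.3°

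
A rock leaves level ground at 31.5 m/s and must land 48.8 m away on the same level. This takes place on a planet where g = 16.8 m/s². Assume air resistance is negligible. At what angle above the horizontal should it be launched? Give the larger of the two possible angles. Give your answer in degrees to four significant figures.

From R = (v₀²/g) sin 2θ: sin 2θ = 16.8 × 48.8 / 992.25 = 0.8262.
2θ = 55.71° or 180° − 55.71° = 124.3°, so θ = 27.86° or 62.14°.
The larger angle is 62.14°.

62.14°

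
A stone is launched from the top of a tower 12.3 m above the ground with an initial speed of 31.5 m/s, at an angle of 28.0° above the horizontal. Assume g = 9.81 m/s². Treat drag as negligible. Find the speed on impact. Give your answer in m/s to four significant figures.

Components: vₓ = 31.50 cos 28.0° = 27.81 m/s, v_y0 = 31.50 sin 28.0° = 14.79 m/s.
The projectile lands when y = 12.3 + (14.79) t − ½·9.81·t² = 0. Positive root: t = (14.79 + √(14.79² + 2·9.81·12.3)) / 9.81 = (14.79 + 21.45) / 9.81 = 3.694 s.
Vertical velocity at impact: v_y = v_y0 − g t = 14.79 − 9.81 × 3.694 = −21.45 m/s.
Speed: |v| = √(vₓ² + v_y²) = √(27.81² + 21.45²) = 35.12 m/s.

35.12 m/s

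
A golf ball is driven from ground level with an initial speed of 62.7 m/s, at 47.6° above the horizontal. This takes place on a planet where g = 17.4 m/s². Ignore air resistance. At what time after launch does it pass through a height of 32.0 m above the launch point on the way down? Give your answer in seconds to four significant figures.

Resolve: vₓ = 62.70 cos 47.6° = 42.28 m/s and v_y0 = 62.70 sin 47.6° = 46.30 m/s.
Height y(t) = 46.30 t − 8.700 t² = 32.0 gives 8.700 t² − 46.30 t + 32.0 = 0.
Quadratic formula: t = (46.30 ± √1030.2) / 17.4 = (46.30 ± 32.10) / 17.4 → t = 0.8163 s or 4.506 s.
The descending-branch root is 4.506 s.

4.506 s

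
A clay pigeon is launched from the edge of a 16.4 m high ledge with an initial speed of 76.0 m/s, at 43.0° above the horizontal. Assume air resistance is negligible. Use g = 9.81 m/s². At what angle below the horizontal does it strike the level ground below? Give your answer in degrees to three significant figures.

44.6°

Horizontal component vₓ = 76.00 cos 43.0° = 55.58 m/s; vertical v_y0 = 76.00 sin 43.0° = 51.83 m/s.
With up positive and y = 0 at the ground: y(t) = 16.4 + (51.83) t − 4.905 t². Setting y = 0 and taking the positive root: t = [51.83 + √(51.83² + 2·9.81·16.4)] / 9.81 = (51.83 + 54.85) / 9.81 = 10.87 s.
At impact: v_y = v_y0 − g t = −54.85 m/s; vₓ = 55.58 m/s.
Angle below horizontal: arctan(|v_y|/vₓ) = arctan(54.85/55.58) = 44.62°.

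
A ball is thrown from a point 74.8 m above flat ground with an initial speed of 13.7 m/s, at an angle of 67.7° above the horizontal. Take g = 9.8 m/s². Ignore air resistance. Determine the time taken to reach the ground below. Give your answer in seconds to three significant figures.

5.41 s

Horizontal component vₓ = 13.70 cos 67.7° = 5.199 m/s; vertical v_y0 = 13.70 sin 67.7° = 12.68 m/s.
Vertical motion (up positive, ground at y = 0): 4.900 t² − (12.68) t − 74.8 = 0, so t = (12.68 + √(12.68² + 2·9.80·74.8)) / 9.80 = (12.68 + 40.33) / 9.80 = 5.409 s.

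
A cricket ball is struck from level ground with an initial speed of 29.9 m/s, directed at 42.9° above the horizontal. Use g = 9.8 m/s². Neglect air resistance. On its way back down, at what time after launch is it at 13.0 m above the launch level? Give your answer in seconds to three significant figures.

3.37 s

Horizontal component vₓ = 29.90 cos 42.9° = 21.90 m/s; vertical v_y0 = 29.90 sin 42.9° = 20.35 m/s.
Require v_y0 t − ½ g t² = 13.0, i.e. 4.900 t² − 20.35 t + 13.0 = 0.
Quadratic formula: t = (20.35 ± √159.47) / 9.80 = (20.35 ± 12.63) / 9.80 → t = 0.7883 s or 3.365 s.
The descending-branch root is 3.365 s.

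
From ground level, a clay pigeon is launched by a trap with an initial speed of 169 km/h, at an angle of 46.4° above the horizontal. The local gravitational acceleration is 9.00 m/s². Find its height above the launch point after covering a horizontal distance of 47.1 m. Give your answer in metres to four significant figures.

39.93 m

Convert: 169 km/h = 169/3.6 = 46.94 m/s.
Resolve: vₓ = 46.94 cos 46.4° = 32.37 m/s and v_y0 = 46.94 sin 46.4° = 34.00 m/s.
x = vₓ t ⇒ t = 47.1/32.37 = 1.455 s.
Height: y = v_y0 t − ½ g t² = 34.00 × 1.455 − 4.500 × 1.455² = 49.46 − 9.525 = 39.93 m.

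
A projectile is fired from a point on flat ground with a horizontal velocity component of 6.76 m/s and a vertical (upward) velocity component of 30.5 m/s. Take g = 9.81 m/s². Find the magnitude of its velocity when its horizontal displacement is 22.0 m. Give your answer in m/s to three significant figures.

6.91 m/s

Time to reach x = 22.0 m: t = x/vₓ = 22.0/6.760 = 3.254 s.
Vertical velocity there: v_y = v_y0 − g t = 30.50 − 9.81 × 3.254 = −1.426 m/s.
Speed: √(vₓ² + v_y²) = √(6.760² + 1.426²) = 6.909 m/s.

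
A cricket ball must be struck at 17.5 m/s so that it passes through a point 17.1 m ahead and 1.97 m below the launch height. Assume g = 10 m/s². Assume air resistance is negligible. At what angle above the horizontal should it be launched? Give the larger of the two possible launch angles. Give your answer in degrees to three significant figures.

73.7°

Trajectory: y = x tanθ − g x² (1 + tan²θ)/(2v₀²). With x = 17.1, y = −1.97, v₀ = 17.5, g = 10.0:
4.774 tan²θ − 17.1 tanθ + (2.804) = 0.
tanθ = [17.1 ± √(17.1² − 4 × 4.774 × (2.804))] / (2 × 4.774) = (17.1 ± 15.46) / 9.548, giving tanθ = 0.1723 or 3.410.
θ = 9.774° or 73.65°; the larger is 73.65°.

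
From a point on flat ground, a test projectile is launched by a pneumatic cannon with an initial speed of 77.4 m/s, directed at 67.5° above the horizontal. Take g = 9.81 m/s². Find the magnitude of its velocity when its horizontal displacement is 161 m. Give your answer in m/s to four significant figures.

Horizontal component vₓ = 77.40 cos 67.5° = 29.62 m/s; vertical v_y0 = 77.40 sin 67.5° = 71.51 m/s.
x = vₓ t ⇒ t = 161/29.62 = 5.436 s.
Vertical velocity there: v_y = v_y0 − g t = 71.51 − 9.81 × 5.436 = 18.19 m/s.
Speed: √(vₓ² + v_y²) = √(29.62² + 18.19²) = 34.76 m/s.

34.76 m/s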